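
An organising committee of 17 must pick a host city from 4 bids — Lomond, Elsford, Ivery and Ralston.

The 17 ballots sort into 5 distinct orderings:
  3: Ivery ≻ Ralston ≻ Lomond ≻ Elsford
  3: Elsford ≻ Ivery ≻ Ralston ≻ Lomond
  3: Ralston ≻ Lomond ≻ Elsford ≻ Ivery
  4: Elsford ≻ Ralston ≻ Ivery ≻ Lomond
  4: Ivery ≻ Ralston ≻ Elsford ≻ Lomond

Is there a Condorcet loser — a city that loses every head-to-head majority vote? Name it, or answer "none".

Lomond

Pairwise majorities:
Lomond vs Elsford: Lomond is ranked higher on 3+3 = 6 ballots, Elsford on 11. Elsford wins 11–6.
Lomond vs Ivery: Ivery, 14–3.
Lomond–Ralston: Ralston 17–0.
Elsford vs Ivery: Elsford wins 10–7.
Elsford vs Ralston: 7 to 10, Ralston.
Ivery vs Ralston: Ivery wins 10–7.
Only Lomond has no wins; Lomond is the Condorcet loser.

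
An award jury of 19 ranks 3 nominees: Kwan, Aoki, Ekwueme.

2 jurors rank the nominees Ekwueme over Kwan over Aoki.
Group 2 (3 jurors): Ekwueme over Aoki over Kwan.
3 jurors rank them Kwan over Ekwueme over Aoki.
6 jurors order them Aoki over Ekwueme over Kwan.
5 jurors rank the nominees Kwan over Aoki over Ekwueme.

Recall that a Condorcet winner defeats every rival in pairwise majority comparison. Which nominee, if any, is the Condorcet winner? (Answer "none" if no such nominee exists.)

none

Head-to-head results (19 jurors):
Kwan vs Aoki: Kwan, 10–9.
Kwan vs Ekwueme: Ekwueme, 11–8.
Aoki–Ekwueme: Aoki 11–8.
Each nominee drops at least one matchup (Kwan loses to Ekwueme; Aoki loses to Kwan; Ekwueme loses to Aoki); the cycle Kwan → Aoki → Ekwueme → Kwan rules out a Condorcet winner.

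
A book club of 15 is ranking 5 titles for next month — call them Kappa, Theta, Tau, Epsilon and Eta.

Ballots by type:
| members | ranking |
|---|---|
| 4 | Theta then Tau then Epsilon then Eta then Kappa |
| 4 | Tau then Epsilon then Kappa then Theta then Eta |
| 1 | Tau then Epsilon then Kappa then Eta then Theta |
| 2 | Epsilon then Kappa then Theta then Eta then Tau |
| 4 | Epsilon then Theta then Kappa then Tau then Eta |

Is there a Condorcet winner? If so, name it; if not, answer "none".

none

Head-to-head results (15 members):
Kappa vs Theta: 7 to 8, Theta.
Kappa vs Tau: Kappa is ranked higher on 2+4 = 6 ballots, Tau on 9. Tau wins 9–6.
Kappa vs Epsilon: Kappa is ranked higher on 0 ballots, Epsilon on 15. Epsilon wins 15–0.
Kappa vs Eta: Kappa is ranked higher on 4+1+2+4 = 11 ballots, Eta on 4. Kappa wins 11–4.
Theta vs Tau: Theta preferred on 4+2+4 = 10 ballots; Theta wins 10–5.
Theta vs Epsilon: 4 for Theta, 11 for Epsilon — Epsilon by 11–4.
Theta vs Eta: 14 to 1, Theta.
Tau vs Epsilon: Tau is ranked higher on 4+4+1 = 9 ballots, Epsilon on 6. Tau wins 9–6.
Tau vs Eta: Tau is ranked higher on 4+4+1+4 = 13 ballots, Eta on 2. Tau wins 13–2.
Epsilon vs Eta: 4+4+1+2+4 = 15 for Epsilon, 0 for Eta — Epsilon by 15–0.
Every book loses at least once (Kappa loses to Theta; Theta loses to Epsilon; Tau loses to Theta; Epsilon loses to Tau; Eta loses to Kappa). The majority relation contains the cycle Theta > Tau > Epsilon > Theta, so there is no Condorcet winner.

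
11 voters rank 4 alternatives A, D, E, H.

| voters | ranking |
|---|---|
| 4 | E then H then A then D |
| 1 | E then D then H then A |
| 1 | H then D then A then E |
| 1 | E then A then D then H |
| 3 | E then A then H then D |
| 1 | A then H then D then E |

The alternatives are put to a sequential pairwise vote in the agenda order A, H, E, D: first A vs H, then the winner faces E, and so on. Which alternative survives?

Round 1: A vs H — 5–6, H advances.
Round 2: H vs E — 2–9, E advances.
Round 3: E vs D — 9–2, E advances.
E survives the agenda.

E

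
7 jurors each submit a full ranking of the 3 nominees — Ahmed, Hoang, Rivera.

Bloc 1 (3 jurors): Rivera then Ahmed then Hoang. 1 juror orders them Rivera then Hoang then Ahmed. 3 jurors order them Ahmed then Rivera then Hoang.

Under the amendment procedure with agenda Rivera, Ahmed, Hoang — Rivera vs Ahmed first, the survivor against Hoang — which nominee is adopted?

Rivera

Round 1: Rivera vs Ahmed — 4–3, Rivera advances.
Round 2: Rivera vs Hoang — 7–0, Rivera advances.
Rivera survives the agenda.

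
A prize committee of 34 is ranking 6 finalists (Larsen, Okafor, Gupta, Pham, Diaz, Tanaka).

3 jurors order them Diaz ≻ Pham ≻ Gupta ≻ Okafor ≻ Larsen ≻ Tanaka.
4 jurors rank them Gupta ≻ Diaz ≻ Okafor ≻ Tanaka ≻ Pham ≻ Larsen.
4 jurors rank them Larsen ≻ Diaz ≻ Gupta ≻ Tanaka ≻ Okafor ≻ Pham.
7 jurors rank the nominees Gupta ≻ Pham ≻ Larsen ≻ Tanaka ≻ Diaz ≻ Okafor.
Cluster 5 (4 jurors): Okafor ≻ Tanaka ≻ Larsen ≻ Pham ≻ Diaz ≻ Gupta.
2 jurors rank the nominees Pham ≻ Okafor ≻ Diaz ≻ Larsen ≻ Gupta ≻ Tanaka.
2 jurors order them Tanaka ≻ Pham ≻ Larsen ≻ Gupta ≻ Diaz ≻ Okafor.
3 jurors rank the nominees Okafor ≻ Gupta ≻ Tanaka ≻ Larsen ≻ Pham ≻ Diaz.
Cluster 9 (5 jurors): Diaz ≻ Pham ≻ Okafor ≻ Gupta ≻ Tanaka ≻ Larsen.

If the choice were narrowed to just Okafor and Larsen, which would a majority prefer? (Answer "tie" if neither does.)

Okafor

Ballots ranking Okafor above Larsen: 3 + 4 + 4 + 2 + 3 + 5 = 21.
Ballots ranking Larsen above Okafor: 34 − 21 = 13.
Okafor wins the head-to-head 21–13.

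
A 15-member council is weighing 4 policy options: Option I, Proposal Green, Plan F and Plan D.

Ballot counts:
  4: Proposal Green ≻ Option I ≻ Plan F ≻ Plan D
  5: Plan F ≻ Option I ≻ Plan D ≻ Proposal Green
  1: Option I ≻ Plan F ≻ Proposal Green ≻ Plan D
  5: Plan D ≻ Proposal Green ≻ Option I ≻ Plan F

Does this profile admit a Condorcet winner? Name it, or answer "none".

Head-to-head results (15 council members):
Option I vs Proposal Green: Option I is ranked higher on 5+1 = 6 ballots, Proposal Green on 9. Proposal Green wins 9–6.
Option I vs Plan F: 10 to 5, Option I.
Option I vs Plan D: 4+5+1 = 10 for Option I, 5 for Plan D — Option I by 10–5.
Proposal Green vs Plan F: Proposal Green, 9–6.
Proposal Green vs Plan D: 5 to 10, Plan D.
Plan F vs Plan D: Plan F preferred on 4+5+1 = 10 ballots; Plan F wins 10–5.
Every option loses at least once (Option I loses to Proposal Green; Proposal Green loses to Plan D; Plan F loses to Option I; Plan D loses to Option I). The majority relation contains the cycle Option I > Plan D > Proposal Green > Option I, so there is no Condorcet winner.

none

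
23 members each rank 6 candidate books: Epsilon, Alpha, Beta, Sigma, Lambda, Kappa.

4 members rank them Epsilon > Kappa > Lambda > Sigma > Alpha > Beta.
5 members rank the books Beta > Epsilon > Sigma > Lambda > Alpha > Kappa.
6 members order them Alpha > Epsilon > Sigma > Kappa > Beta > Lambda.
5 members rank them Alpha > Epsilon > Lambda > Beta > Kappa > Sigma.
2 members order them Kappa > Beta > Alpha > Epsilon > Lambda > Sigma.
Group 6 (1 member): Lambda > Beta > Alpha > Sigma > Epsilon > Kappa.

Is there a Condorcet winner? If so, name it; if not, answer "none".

Alpha

Pairwise majorities:
Epsilon vs Alpha: 4+5 = 9 for Epsilon, 14 for Alpha — Alpha by 14–9.
Epsilon vs Beta: 4+6+5 = 15 for Epsilon, 8 for Beta — Epsilon by 15–8.
Epsilon vs Sigma: Epsilon preferred on 4+5+6+5+2 = 22 ballots; Epsilon wins 22–1.
Epsilon vs Lambda: 4+5+6+5+2 = 22 for Epsilon, 1 for Lambda — Epsilon by 22–1.
Epsilon vs Kappa: 4+5+6+5+1 = 21 for Epsilon, 2 for Kappa — Epsilon by 21–2.
Alpha vs Beta: Alpha is ranked higher on 4+6+5 = 15 ballots, Beta on 8. Alpha wins 15–8.
Alpha vs Sigma: Alpha is ranked higher on 6+5+2+1 = 14 ballots, Sigma on 9. Alpha wins 14–9.
Alpha vs Lambda: Alpha is ranked higher on 6+5+2 = 13 ballots, Lambda on 10. Alpha wins 13–10.
Alpha vs Kappa: 17 to 6, Alpha.
Beta vs Sigma: 5+5+2+1 = 13 for Beta, 10 for Sigma — Beta by 13–10.
Beta vs Lambda: Beta is ranked higher on 5+6+2 = 13 ballots, Lambda on 10. Beta wins 13–10.
Beta vs Kappa: Beta preferred on 5+5+1 = 11 ballots; Kappa wins 12–11.
Sigma vs Lambda: 5+6 = 11 for Sigma, 12 for Lambda — Lambda by 12–11.
Sigma vs Kappa: Sigma is ranked higher on 5+6+1 = 12 ballots, Kappa on 11. Sigma wins 12–11.
Lambda vs Kappa: Lambda is ranked higher on 5+5+1 = 11 ballots, Kappa on 12. Kappa wins 12–11.
Alpha defeats every rival head-to-head and is the Condorcet winner.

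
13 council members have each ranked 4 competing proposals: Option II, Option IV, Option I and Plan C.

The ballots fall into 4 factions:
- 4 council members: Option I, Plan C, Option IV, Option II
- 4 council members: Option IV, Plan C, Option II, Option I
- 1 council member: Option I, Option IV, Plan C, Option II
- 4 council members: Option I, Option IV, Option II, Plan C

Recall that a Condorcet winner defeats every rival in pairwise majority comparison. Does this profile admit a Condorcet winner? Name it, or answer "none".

Head-to-head results (13 council members):
Option II vs Option IV: Option II preferred on 0 ballots; Option IV wins 13–0.
Option II–Option I: Option I 9–4.
Option II vs Plan C: 4 to 9, Plan C.
Option IV vs Option I: 4 to 9, Option I.
Option IV vs Plan C: Option IV wins 9–4.
Option I vs Plan C: Option I, 9–4.
Option I defeats every rival head-to-head and is the Condorcet winner.

Option I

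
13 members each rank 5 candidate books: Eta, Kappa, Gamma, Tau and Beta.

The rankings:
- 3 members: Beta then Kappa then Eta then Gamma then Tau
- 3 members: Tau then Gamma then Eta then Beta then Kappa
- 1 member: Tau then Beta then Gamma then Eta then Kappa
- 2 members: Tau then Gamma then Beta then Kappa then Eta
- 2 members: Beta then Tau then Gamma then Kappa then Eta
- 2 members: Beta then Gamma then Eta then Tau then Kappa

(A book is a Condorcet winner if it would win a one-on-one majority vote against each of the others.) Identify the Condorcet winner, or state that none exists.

Pairwise majorities:
Eta vs Kappa: Kappa wins 7–6.
Eta–Gamma: Gamma 10–3.
Eta vs Tau: Tau wins 8–5.
Eta–Beta: Beta 10–3.
Kappa vs Gamma: Gamma, 10–3.
Kappa vs Tau: Tau wins 10–3.
Kappa vs Beta: Beta wins 13–0.
Gamma vs Tau: Tau wins 8–5.
Gamma–Beta: Beta 8–5.
Tau–Beta: Beta 7–6.
Only Beta has no losses; Beta is the Condorcet winner.

Beta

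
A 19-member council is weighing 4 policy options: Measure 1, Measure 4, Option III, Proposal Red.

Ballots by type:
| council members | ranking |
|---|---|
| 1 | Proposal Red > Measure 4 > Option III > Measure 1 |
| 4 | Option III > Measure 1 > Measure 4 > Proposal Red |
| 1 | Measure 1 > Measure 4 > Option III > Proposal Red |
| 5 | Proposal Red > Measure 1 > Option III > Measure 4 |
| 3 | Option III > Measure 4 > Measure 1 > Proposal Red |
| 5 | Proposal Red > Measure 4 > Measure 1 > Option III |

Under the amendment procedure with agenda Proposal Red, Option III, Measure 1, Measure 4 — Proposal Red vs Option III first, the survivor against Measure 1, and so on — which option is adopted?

Round 1: Proposal Red vs Option III — 11–8, Proposal Red advances.
Round 2: Proposal Red vs Measure 1 — 11–8, Proposal Red advances.
Round 3: Proposal Red vs Measure 4 — 11–8, Proposal Red advances.
Proposal Red survives the agenda.

Proposal Red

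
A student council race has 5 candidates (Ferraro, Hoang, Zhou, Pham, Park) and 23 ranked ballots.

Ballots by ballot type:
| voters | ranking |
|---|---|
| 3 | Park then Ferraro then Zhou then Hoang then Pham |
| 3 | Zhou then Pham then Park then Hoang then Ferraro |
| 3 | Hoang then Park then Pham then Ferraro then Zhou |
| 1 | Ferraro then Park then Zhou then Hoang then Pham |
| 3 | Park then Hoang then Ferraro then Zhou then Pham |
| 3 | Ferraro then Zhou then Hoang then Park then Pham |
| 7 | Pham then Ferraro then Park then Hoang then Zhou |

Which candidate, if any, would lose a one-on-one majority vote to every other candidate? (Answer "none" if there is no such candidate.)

Head-to-head results (23 voters):
Ferraro vs Hoang: 3+1+3+7 = 14 for Ferraro, 9 for Hoang — Ferraro by 14–9.
Ferraro vs Zhou: Ferraro wins 20–3.
Ferraro vs Pham: Pham wins 13–10.
Ferraro vs Park: 11 to 12, Park.
Hoang vs Zhou: 3+3+7 = 13 for Hoang, 10 for Zhou — Hoang by 13–10.
Hoang vs Pham: Hoang wins 13–10.
Hoang vs Park: Park wins 17–6.
Zhou vs Pham: Zhou, 13–10.
Zhou vs Park: Zhou is ranked higher on 3+3 = 6 ballots, Park on 17. Park wins 17–6.
Pham vs Park: 3+7 = 10 for Pham, 13 for Park — Park by 13–10.
Each candidate has at least one pairwise win (Ferraro beats Hoang; Hoang beats Zhou; Zhou beats Pham; Pham beats Ferraro; Park beats Ferraro) — no Condorcet loser.

none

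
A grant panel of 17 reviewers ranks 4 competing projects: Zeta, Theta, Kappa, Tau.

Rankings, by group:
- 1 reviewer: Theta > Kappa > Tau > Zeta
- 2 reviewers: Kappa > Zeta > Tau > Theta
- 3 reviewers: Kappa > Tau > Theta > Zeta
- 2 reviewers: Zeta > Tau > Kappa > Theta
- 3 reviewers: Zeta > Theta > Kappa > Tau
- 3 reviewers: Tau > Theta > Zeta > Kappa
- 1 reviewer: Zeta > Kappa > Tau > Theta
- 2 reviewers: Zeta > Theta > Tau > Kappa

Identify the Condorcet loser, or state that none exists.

none

Head-to-head results (17 reviewers):
Zeta vs Theta: 2+2+3+1+2 = 10 for Zeta, 7 for Theta — Zeta by 10–7.
Zeta vs Kappa: 2+3+3+1+2 = 11 for Zeta, 6 for Kappa — Zeta by 11–6.
Zeta–Tau: Zeta 10–7.
Theta vs Kappa: Theta preferred on 1+3+3+2 = 9 ballots; Theta wins 9–8.
Theta vs Tau: Tau wins 11–6.
Kappa vs Tau: Kappa preferred on 1+2+3+3+1 = 10 ballots; Kappa wins 10–7.
No project is winless: Zeta beats Theta; Theta beats Kappa; Kappa beats Tau; Tau beats Theta. There is no Condorcet loser.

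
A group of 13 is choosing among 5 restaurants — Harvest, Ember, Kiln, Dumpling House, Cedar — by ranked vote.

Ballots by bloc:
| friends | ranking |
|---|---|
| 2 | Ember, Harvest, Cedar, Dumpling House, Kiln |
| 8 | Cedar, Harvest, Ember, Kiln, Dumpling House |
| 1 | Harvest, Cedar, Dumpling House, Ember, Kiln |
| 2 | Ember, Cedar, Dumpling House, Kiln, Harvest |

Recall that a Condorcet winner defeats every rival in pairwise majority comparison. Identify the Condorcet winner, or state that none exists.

Check each pair by majority over 13 ballots:
Harvest vs Ember: 8+1 = 9 for Harvest, 4 for Ember — Harvest by 9–4.
Harvest vs Kiln: 11 to 2, Harvest.
Harvest vs Dumpling House: Harvest is ranked higher on 2+8+1 = 11 ballots, Dumpling House on 2. Harvest wins 11–2.
Harvest vs Cedar: 2+1 = 3 for Harvest, 10 for Cedar — Cedar by 10–3.
Ember vs Kiln: Ember is ranked higher on 2+8+1+2 = 13 ballots, Kiln on 0. Ember wins 13–0.
Ember vs Dumpling House: 2+8+2 = 12 for Ember, 1 for Dumpling House — Ember by 12–1.
Ember vs Cedar: Ember is ranked higher on 2+2 = 4 ballots, Cedar on 9. Cedar wins 9–4.
Kiln vs Dumpling House: 8 to 5, Kiln.
Kiln vs Cedar: Kiln is ranked higher on 0 ballots, Cedar on 13. Cedar wins 13–0.
Dumpling House vs Cedar: Dumpling House is ranked higher on 0 ballots, Cedar on 13. Cedar wins 13–0.
Cedar wins every pairwise contest, so Cedar is the Condorcet winner.

Cedar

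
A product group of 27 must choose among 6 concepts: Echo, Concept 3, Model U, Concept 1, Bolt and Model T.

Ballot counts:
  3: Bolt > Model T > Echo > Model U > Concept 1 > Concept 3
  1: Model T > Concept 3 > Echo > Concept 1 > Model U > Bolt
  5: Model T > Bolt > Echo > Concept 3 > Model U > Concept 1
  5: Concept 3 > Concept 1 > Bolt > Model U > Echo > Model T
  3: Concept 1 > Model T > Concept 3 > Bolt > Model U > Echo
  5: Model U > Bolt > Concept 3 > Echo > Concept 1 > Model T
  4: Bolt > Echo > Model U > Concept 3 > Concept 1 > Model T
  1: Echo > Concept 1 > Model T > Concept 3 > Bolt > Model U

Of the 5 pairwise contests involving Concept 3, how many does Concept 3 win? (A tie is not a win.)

4

Concept 3 against each rival (27 engineers):
Concept 3 vs Echo: Concept 3 is ranked higher on 1+5+3+5 = 14 ballots, Echo on 13. Concept 3 wins 14–13.
Concept 3 vs Model U: Concept 3 preferred on 1+5+5+3+1 = 15 ballots; Concept 3 wins 15–12.
Concept 3 vs Concept 1: 20 to 7, Concept 3.
Concept 3 vs Bolt: 1+5+3+1 = 10 for Concept 3, 17 for Bolt — Bolt by 17–10.
Concept 3 vs Model T: Concept 3 preferred on 5+5+4 = 14 ballots; Concept 3 wins 14–13.
Concept 3 beats Echo, Model U, Concept 1, Model T; loses to Bolt — 4 pairwise wins.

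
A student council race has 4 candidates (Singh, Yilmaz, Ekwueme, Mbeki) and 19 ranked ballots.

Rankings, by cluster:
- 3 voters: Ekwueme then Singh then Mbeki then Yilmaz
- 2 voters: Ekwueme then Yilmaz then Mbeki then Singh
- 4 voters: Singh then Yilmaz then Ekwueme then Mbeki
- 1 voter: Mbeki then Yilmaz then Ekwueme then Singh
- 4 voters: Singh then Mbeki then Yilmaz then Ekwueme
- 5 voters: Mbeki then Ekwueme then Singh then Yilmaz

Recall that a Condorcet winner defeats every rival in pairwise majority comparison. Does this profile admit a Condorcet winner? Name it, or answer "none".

Pairwise majorities:
Singh vs Yilmaz: 3+4+4+5 = 16 for Singh, 3 for Yilmaz — Singh by 16–3.
Singh vs Ekwueme: 4+4 = 8 for Singh, 11 for Ekwueme — Ekwueme by 11–8.
Singh vs Mbeki: 3+4+4 = 11 for Singh, 8 for Mbeki — Singh by 11–8.
Yilmaz vs Ekwueme: Yilmaz is ranked higher on 4+1+4 = 9 ballots, Ekwueme on 10. Ekwueme wins 10–9.
Yilmaz vs Mbeki: Yilmaz is ranked higher on 2+4 = 6 ballots, Mbeki on 13. Mbeki wins 13–6.
Ekwueme vs Mbeki: Ekwueme is ranked higher on 3+2+4 = 9 ballots, Mbeki on 10. Mbeki wins 10–9.
No candidate is unbeaten: Singh loses to Ekwueme; Yilmaz loses to Singh; Ekwueme loses to Mbeki; Mbeki loses to Singh. In particular Singh → Mbeki → Ekwueme → Singh is a majority cycle — no Condorcet winner exists.

none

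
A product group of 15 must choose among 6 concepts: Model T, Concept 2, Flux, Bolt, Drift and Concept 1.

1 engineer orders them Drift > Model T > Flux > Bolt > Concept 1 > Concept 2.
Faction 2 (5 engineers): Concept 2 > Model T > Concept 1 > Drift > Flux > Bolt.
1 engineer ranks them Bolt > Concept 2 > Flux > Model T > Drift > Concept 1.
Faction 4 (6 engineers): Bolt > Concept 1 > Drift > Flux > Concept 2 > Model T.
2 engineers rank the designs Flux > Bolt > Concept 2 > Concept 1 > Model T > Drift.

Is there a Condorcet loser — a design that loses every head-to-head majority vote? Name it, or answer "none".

Head-to-head results (15 engineers):
Model T vs Concept 2: Concept 2 wins 14–1.
Model T vs Flux: 1+5 = 6 for Model T, 9 for Flux — Flux by 9–6.
Model T vs Bolt: Bolt wins 9–6.
Model T vs Drift: 5+1+2 = 8 for Model T, 7 for Drift — Model T by 8–7.
Model T vs Concept 1: Concept 1, 8–7.
Concept 2–Flux: Flux 9–6.
Concept 2 vs Bolt: 5 to 10, Bolt.
Concept 2 vs Drift: Concept 2, 8–7.
Concept 2 vs Concept 1: 5+1+2 = 8 for Concept 2, 7 for Concept 1 — Concept 2 by 8–7.
Flux vs Bolt: Flux preferred on 1+5+2 = 8 ballots; Flux wins 8–7.
Flux vs Drift: Flux preferred on 1+2 = 3 ballots; Drift wins 12–3.
Flux vs Concept 1: Flux is ranked higher on 1+1+2 = 4 ballots, Concept 1 on 11. Concept 1 wins 11–4.
Bolt vs Drift: 9 to 6, Bolt.
Bolt–Concept 1: Bolt 10–5.
Drift–Concept 1: Concept 1 13–2.
Every design wins at least one matchup (Model T beats Drift; Concept 2 beats Model T; Flux beats Model T; Bolt beats Model T; Drift beats Flux; Concept 1 beats Model T), so there is no Condorcet loser.

none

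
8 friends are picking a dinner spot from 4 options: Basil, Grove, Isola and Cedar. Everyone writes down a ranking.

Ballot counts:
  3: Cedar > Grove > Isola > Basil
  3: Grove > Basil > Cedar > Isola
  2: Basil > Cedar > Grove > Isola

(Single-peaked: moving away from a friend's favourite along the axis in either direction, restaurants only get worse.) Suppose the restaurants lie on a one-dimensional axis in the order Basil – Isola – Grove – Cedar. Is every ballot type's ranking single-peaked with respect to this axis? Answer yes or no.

Axis positions: Basil=1, Isola=2, Grove=3, Cedar=4.
Ballot type 1 (peak Cedar at position 4): ranking walks positions 4-3-2-1, expanding outward from the peak — single-peaked.
Ballot type 2: ranking walks positions 3-1-4-2; Basil is ranked above Isola even though Isola lies between Basil and the peak Grove on the axis — preferences dip and rise again. Not single-peaked.
Ballot type 3: ranking walks positions 1-4-3-2; Cedar is ranked above Isola even though Isola lies between Cedar and the peak Basil on the axis — preferences dip and rise again. Not single-peaked.
Ballot type 2 violates single-peakedness, so the profile is not single-peaked on this axis.

no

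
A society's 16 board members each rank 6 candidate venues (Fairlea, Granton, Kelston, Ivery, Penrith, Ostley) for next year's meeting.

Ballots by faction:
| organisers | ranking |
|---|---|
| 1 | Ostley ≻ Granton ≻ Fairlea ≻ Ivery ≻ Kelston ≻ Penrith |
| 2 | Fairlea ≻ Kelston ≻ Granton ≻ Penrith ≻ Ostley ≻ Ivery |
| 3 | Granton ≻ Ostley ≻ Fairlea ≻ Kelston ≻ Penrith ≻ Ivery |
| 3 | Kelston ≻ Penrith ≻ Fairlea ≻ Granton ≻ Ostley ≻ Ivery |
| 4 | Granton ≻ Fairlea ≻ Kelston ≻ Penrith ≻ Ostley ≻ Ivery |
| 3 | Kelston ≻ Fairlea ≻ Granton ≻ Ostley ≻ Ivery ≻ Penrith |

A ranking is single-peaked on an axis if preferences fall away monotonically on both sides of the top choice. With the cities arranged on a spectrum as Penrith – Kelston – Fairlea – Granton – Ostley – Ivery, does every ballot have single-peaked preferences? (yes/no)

yes

Axis positions: Penrith=1, Kelston=2, Fairlea=3, Granton=4, Ostley=5, Ivery=6.
Faction 1 (peak Ostley at position 5): ranking walks positions 5-4-3-6-2-1, expanding outward from the peak — single-peaked.
Faction 2 (peak Fairlea at position 3): ranking walks positions 3-2-4-1-5-6, expanding outward from the peak — single-peaked.
Faction 3 (peak Granton at position 4): ranking walks positions 4-5-3-2-1-6, expanding outward from the peak — single-peaked.
Faction 4 (peak Kelston at position 2): ranking walks positions 2-1-3-4-5-6, expanding outward from the peak — single-peaked.
Faction 5 (peak Granton at position 4): ranking walks positions 4-3-2-1-5-6, expanding outward from the peak — single-peaked.
Faction 6 (peak Kelston at position 2): ranking walks positions 2-3-4-5-6-1, expanding outward from the peak — single-peaked.
Every ranking is single-peaked on this axis.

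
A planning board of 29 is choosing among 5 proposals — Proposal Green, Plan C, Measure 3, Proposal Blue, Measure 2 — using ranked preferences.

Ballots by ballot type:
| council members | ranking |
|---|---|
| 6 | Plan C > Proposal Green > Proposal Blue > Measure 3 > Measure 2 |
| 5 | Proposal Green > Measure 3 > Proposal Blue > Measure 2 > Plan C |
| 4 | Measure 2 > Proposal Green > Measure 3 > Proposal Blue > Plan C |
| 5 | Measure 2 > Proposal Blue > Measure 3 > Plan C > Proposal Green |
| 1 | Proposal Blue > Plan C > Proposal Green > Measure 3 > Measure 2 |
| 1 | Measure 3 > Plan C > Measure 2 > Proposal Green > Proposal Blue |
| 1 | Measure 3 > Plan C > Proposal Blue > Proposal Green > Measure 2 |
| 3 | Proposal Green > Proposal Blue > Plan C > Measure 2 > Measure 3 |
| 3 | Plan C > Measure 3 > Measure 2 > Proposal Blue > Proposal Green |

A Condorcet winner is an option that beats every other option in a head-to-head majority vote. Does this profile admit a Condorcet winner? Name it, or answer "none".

Pairwise majorities:
Proposal Green vs Plan C: Proposal Green preferred on 5+4+3 = 12 ballots; Plan C wins 17–12.
Proposal Green vs Measure 3: 19 to 10, Proposal Green.
Proposal Green vs Proposal Blue: Proposal Green, 19–10.
Proposal Green vs Measure 2: 6+5+1+1+3 = 16 for Proposal Green, 13 for Measure 2 — Proposal Green by 16–13.
Plan C–Measure 3: Measure 3 16–13.
Plan C vs Proposal Blue: Proposal Blue wins 18–11.
Plan C vs Measure 2: Plan C wins 15–14.
Measure 3 vs Proposal Blue: 5+4+1+1+3 = 14 for Measure 3, 15 for Proposal Blue — Proposal Blue by 15–14.
Measure 3 vs Measure 2: 17 to 12, Measure 3.
Proposal Blue–Measure 2: Proposal Blue 16–13.
No option is unbeaten: Proposal Green loses to Plan C; Plan C loses to Measure 3; Measure 3 loses to Proposal Green; Proposal Blue loses to Proposal Green; Measure 2 loses to Proposal Green. In particular Proposal Green > Measure 3 > Plan C > Proposal Green is a majority cycle — no Condorcet winner exists.

none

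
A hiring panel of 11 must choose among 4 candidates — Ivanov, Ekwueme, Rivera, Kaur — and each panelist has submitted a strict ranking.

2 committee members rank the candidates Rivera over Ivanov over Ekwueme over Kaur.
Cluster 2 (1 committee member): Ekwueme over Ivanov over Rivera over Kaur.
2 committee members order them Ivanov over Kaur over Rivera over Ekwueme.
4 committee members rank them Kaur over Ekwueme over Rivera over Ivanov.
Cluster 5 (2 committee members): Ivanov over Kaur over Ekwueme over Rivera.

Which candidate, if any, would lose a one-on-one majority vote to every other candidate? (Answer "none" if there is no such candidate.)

Head-to-head results (11 committee members):
Ivanov vs Ekwueme: Ivanov, 6–5.
Ivanov–Rivera: Rivera 6–5.
Ivanov vs Kaur: Ivanov wins 7–4.
Ekwueme–Rivera: Ekwueme 7–4.
Ekwueme vs Kaur: Kaur wins 8–3.
Rivera vs Kaur: 3 to 8, Kaur.
Each candidate has at least one pairwise win (Ivanov beats Ekwueme; Ekwueme beats Rivera; Rivera beats Ivanov; Kaur beats Ekwueme) — no Condorcet loser.

none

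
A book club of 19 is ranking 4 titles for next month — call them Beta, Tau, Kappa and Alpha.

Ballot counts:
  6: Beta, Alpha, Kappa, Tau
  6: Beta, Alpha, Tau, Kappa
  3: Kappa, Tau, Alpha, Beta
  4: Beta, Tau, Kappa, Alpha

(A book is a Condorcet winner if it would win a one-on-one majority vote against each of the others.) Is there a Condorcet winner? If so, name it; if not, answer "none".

Beta

Head-to-head results (19 members):
Beta vs Tau: Beta preferred on 6+6+4 = 16 ballots; Beta wins 16–3.
Beta vs Kappa: 16 to 3, Beta.
Beta vs Alpha: 16 to 3, Beta.
Tau vs Kappa: Tau is ranked higher on 6+4 = 10 ballots, Kappa on 9. Tau wins 10–9.
Tau vs Alpha: 3+4 = 7 for Tau, 12 for Alpha — Alpha by 12–7.
Kappa vs Alpha: 7 to 12, Alpha.
Beta beats each of Tau, Kappa, Alpha — Beta is the Condorcet winner.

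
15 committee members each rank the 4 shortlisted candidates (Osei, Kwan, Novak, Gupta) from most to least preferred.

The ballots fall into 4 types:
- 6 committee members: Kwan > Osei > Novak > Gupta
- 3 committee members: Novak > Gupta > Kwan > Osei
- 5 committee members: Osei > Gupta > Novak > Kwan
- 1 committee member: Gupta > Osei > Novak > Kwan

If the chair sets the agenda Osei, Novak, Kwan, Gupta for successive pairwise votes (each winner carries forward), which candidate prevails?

Round 1: Osei vs Novak — 12–3, Osei advances.
Round 2: Osei vs Kwan — 6–9, Kwan advances.
Round 3: Kwan vs Gupta — 6–9, Gupta advances.
The agenda winner is Gupta.

Gupta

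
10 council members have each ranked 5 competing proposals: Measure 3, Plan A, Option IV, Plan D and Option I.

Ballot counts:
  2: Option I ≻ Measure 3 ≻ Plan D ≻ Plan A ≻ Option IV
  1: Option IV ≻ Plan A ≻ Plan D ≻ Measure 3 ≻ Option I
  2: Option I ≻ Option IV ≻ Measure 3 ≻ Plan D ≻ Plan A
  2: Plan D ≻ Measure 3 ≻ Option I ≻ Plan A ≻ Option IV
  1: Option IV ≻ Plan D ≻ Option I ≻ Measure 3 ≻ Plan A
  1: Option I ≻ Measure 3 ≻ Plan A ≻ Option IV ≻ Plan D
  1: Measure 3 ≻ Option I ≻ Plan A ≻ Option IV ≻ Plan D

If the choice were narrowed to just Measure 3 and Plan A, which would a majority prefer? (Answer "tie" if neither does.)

Measure 3

Ballots ranking Measure 3 above Plan A: 2 + 2 + 2 + 1 + 1 + 1 = 9.
Ballots ranking Plan A above Measure 3: 10 − 9 = 1.
Measure 3 wins the head-to-head 9–1.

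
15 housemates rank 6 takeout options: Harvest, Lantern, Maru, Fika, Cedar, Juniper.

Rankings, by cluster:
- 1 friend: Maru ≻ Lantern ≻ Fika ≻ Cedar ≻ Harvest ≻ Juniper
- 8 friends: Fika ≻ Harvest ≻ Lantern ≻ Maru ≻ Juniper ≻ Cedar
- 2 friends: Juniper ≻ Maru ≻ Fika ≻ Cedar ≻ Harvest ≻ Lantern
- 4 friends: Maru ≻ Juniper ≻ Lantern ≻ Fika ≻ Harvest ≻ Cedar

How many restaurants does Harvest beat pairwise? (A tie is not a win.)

4

Harvest against each rival (15 friends):
Harvest vs Lantern: Harvest is ranked higher on 8+2 = 10 ballots, Lantern on 5. Harvest wins 10–5.
Harvest vs Maru: Harvest is ranked higher on 8 ballots, Maru on 7. Harvest wins 8–7.
Harvest vs Fika: Harvest is ranked higher on 0 ballots, Fika on 15. Fika wins 15–0.
Harvest–Cedar: Harvest 12–3.
Harvest vs Juniper: 1+8 = 9 for Harvest, 6 for Juniper — Harvest by 9–6.
Harvest beats Lantern, Maru, Cedar, Juniper; loses to Fika — 4 pairwise wins.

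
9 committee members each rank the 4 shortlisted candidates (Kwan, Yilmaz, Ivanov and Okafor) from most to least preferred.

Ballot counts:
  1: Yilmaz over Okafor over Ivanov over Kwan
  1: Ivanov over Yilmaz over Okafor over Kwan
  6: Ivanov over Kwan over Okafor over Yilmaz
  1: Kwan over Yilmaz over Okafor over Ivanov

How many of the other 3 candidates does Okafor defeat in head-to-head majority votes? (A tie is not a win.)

1

Okafor against each rival (9 committee members):
Okafor vs Kwan: Kwan, 7–2.
Okafor vs Yilmaz: Okafor, 6–3.
Okafor vs Ivanov: Okafor is ranked higher on 1+1 = 2 ballots, Ivanov on 7. Ivanov wins 7–2.
Okafor beats Yilmaz; loses to Kwan, Ivanov — 1 pairwise win.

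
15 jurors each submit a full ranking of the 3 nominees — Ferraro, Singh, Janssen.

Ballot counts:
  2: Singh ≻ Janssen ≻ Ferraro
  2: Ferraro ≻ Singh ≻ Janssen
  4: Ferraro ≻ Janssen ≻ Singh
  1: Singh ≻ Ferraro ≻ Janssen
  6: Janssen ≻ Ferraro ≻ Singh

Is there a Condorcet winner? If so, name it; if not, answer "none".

Head-to-head results (15 jurors):
Ferraro vs Singh: Ferraro, 12–3.
Ferraro vs Janssen: Janssen wins 8–7.
Singh–Janssen: Janssen 10–5.
Janssen wins every pairwise contest, so Janssen is the Condorcet winner.

Janssen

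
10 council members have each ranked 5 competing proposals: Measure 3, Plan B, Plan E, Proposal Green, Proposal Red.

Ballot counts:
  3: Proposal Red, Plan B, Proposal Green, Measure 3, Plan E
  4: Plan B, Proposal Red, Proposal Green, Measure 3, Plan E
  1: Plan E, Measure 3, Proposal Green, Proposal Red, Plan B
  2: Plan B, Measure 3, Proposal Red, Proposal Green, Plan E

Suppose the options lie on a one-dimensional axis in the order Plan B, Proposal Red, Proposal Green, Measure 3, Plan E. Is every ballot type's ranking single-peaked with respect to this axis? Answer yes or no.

Axis positions: Plan B=1, Proposal Red=2, Proposal Green=3, Measure 3=4, Plan E=5.
Ballot type 1 (peak Proposal Red at position 2): ranking walks positions 2-1-3-4-5, expanding outward from the peak — single-peaked.
Ballot type 2 (peak Plan B at position 1): ranking walks positions 1-2-3-4-5, expanding outward from the peak — single-peaked.
Ballot type 3 (peak Plan E at position 5): ranking walks positions 5-4-3-2-1, expanding outward from the peak — single-peaked.
Ballot type 4: ranking walks positions 1-4-2-3-5; Measure 3 is ranked above Proposal Red even though Proposal Red lies between Measure 3 and the peak Plan B on the axis — preferences dip and rise again. Not single-peaked.
Ballot type 4 violates single-peakedness, so the profile is not single-peaked on this axis.

no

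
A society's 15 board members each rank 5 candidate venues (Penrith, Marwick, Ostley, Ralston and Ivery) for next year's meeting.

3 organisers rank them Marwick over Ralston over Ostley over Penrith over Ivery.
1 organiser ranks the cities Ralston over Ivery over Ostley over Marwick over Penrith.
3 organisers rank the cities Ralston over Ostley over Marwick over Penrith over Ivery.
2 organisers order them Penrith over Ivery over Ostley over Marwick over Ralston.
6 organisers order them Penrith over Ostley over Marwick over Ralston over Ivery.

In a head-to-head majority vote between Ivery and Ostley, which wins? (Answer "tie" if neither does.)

Ballots ranking Ivery above Ostley: 1 + 2 = 3.
Ballots ranking Ostley above Ivery: 15 − 3 = 12.
Ostley wins the head-to-head 12–3.

Ostley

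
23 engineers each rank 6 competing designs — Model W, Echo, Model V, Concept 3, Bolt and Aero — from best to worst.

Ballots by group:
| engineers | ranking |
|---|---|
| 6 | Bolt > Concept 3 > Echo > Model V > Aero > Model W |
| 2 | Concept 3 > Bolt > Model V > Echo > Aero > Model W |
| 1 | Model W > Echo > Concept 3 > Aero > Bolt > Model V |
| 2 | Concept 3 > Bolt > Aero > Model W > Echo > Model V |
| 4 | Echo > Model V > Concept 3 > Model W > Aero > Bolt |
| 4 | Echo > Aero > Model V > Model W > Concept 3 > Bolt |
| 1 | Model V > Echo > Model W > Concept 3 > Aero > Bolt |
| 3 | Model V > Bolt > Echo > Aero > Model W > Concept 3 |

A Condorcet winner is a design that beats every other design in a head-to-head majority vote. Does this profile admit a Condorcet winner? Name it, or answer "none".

Check each pair by majority over 23 ballots:
Model W vs Echo: Model W preferred on 1+2 = 3 ballots; Echo wins 20–3.
Model W vs Model V: Model W is ranked higher on 1+2 = 3 ballots, Model V on 20. Model V wins 20–3.
Model W vs Concept 3: Model W is ranked higher on 1+4+1+3 = 9 ballots, Concept 3 on 14. Concept 3 wins 14–9.
Model W vs Bolt: Model W is ranked higher on 1+4+4+1 = 10 ballots, Bolt on 13. Bolt wins 13–10.
Model W vs Aero: 6 to 17, Aero.
Echo–Model V: Echo 17–6.
Echo vs Concept 3: Echo, 13–10.
Echo vs Bolt: 10 to 13, Bolt.
Echo vs Aero: 21 for Echo, 2 for Aero — Echo by 21–2.
Model V vs Concept 3: 12 to 11, Model V.
Model V–Bolt: Model V 12–11.
Model V vs Aero: 16 to 7, Model V.
Concept 3 vs Bolt: 14 to 9, Concept 3.
Concept 3 vs Aero: Concept 3 wins 16–7.
Bolt vs Aero: 13 to 10, Bolt.
Each design drops at least one matchup (Model W loses to Echo; Echo loses to Bolt; Model V loses to Echo; Concept 3 loses to Echo; Bolt loses to Model V; Aero loses to Echo); the cycle Echo > Model V > Bolt > Echo rules out a Condorcet winner.

none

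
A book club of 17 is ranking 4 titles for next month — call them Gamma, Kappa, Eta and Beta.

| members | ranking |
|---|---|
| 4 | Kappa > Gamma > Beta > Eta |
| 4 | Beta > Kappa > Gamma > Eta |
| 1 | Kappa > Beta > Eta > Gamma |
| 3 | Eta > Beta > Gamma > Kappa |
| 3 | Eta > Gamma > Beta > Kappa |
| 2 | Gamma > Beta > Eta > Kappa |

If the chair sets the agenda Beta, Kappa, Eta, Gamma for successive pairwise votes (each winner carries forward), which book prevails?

Round 1: Beta vs Kappa — 12–5, Beta advances.
Round 2: Beta vs Eta — 11–6, Beta advances.
Round 3: Beta vs Gamma — 8–9, Gamma advances.
Gamma survives the agenda.

Gamma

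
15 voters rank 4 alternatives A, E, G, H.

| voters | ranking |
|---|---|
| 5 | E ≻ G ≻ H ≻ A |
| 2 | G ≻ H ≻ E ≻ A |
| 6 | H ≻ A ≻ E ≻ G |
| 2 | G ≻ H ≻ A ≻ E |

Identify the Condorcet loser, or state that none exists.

none

Pairwise majorities:
A vs E: A, 8–7.
A vs G: 6 to 9, G.
A vs H: 0 to 15, H.
E vs G: 11 to 4, E.
E–H: H 10–5.
G–H: G 9–6.
No alternative is winless: A beats E; E beats G; G beats A; H beats A. There is no Condorcet loser.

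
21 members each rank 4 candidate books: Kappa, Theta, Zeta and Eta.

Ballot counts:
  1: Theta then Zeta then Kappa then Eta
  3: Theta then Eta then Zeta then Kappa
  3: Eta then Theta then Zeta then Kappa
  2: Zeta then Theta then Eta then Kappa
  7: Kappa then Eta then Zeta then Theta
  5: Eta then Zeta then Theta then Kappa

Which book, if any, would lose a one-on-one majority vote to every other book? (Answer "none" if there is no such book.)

Kappa

Pairwise majorities:
Kappa vs Theta: Theta wins 14–7.
Kappa vs Zeta: 7 for Kappa, 14 for Zeta — Zeta by 14–7.
Kappa vs Eta: Eta wins 13–8.
Theta vs Zeta: Theta is ranked higher on 1+3+3 = 7 ballots, Zeta on 14. Zeta wins 14–7.
Theta vs Eta: Eta wins 15–6.
Zeta vs Eta: 1+2 = 3 for Zeta, 18 for Eta — Eta by 18–3.
Kappa loses to every other book — it is the Condorcet loser.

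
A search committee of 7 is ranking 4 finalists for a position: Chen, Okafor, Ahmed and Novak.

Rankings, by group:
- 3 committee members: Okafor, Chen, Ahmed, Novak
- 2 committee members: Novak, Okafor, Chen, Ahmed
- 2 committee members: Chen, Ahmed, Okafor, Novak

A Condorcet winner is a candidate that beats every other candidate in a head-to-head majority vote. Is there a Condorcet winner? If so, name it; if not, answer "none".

Okafor

Check each pair by majority over 7 ballots:
Chen–Okafor: Okafor 5–2.
Chen vs Ahmed: Chen, 7–0.
Chen vs Novak: Chen, 5–2.
Okafor–Ahmed: Okafor 5–2.
Okafor vs Novak: Okafor wins 5–2.
Ahmed–Novak: Ahmed 5–2.
Okafor defeats every rival head-to-head and is the Condorcet winner.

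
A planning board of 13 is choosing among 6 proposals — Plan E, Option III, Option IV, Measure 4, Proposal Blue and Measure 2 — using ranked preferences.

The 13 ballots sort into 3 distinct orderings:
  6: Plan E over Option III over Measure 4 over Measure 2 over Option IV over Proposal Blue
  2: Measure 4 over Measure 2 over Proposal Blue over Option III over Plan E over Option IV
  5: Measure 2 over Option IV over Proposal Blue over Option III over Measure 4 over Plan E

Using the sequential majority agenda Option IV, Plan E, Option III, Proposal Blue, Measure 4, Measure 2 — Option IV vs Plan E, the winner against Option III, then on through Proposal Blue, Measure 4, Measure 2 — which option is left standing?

Measure 4

Round 1: Option IV vs Plan E — 5–8, Plan E advances.
Round 2: Plan E vs Option III — 6–7, Option III advances.
Round 3: Option III vs Proposal Blue — 6–7, Proposal Blue advances.
Round 4: Proposal Blue vs Measure 4 — 5–8, Measure 4 advances.
Round 5: Measure 4 vs Measure 2 — 8–5, Measure 4 advances.
Measure 4 survives the agenda.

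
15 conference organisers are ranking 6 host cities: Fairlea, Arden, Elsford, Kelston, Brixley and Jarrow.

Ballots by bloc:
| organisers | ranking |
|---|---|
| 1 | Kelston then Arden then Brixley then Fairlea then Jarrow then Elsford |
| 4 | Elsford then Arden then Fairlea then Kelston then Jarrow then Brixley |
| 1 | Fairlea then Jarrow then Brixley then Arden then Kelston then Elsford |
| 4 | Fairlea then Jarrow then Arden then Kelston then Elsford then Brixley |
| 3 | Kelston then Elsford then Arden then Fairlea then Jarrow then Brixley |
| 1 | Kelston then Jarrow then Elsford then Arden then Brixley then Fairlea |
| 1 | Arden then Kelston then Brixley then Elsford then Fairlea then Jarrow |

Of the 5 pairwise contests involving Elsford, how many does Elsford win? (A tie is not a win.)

4

Elsford against each rival (15 organisers):
Elsford–Fairlea: Elsford 9–6.
Elsford vs Arden: Elsford, 8–7.
Elsford vs Kelston: Kelston, 11–4.
Elsford vs Brixley: Elsford is ranked higher on 4+4+3+1 = 12 ballots, Brixley on 3. Elsford wins 12–3.
Elsford vs Jarrow: Elsford, 8–7.
Elsford beats Fairlea, Arden, Brixley, Jarrow; loses to Kelston — 4 pairwise wins.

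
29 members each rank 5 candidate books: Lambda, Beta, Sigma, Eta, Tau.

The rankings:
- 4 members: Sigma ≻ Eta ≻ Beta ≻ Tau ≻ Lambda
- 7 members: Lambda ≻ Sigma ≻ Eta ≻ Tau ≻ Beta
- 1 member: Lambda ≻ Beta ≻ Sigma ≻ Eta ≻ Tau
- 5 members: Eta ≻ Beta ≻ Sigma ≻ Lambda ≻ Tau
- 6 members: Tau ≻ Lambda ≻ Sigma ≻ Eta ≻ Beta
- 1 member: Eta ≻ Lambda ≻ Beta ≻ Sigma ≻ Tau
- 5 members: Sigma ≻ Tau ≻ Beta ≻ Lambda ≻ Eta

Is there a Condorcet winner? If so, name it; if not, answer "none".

none

Pairwise majorities:
Lambda vs Beta: Lambda wins 15–14.
Lambda–Sigma: Lambda 15–14.
Lambda vs Eta: Lambda, 19–10.
Lambda vs Tau: Tau wins 15–14.
Beta vs Sigma: Sigma wins 22–7.
Beta vs Eta: Eta, 23–6.
Beta–Tau: Tau 18–11.
Sigma–Eta: Sigma 23–6.
Sigma–Tau: Sigma 23–6.
Eta–Tau: Eta 18–11.
No book is unbeaten: Lambda loses to Tau; Beta loses to Lambda; Sigma loses to Lambda; Eta loses to Lambda; Tau loses to Sigma. In particular Lambda → Sigma → Tau → Lambda is a majority cycle — no Condorcet winner exists.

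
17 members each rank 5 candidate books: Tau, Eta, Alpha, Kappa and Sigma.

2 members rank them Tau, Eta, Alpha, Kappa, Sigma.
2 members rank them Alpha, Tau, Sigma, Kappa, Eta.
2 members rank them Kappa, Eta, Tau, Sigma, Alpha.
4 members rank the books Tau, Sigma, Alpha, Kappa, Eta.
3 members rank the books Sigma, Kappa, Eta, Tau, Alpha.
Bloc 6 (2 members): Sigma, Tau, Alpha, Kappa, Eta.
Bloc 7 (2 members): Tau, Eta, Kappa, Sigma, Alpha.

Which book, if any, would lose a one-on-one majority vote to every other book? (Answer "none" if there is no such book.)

Pairwise majorities:
Tau vs Eta: 2+2+4+2+2 = 12 for Tau, 5 for Eta — Tau by 12–5.
Tau vs Alpha: 2+2+4+3+2+2 = 15 for Tau, 2 for Alpha — Tau by 15–2.
Tau vs Kappa: Tau preferred on 2+2+4+2+2 = 12 ballots; Tau wins 12–5.
Tau vs Sigma: Tau is ranked higher on 2+2+2+4+2 = 12 ballots, Sigma on 5. Tau wins 12–5.
Eta–Alpha: Eta 9–8.
Eta vs Kappa: Kappa wins 13–4.
Eta vs Sigma: Eta is ranked higher on 2+2+2 = 6 ballots, Sigma on 11. Sigma wins 11–6.
Alpha vs Kappa: Alpha preferred on 2+2+4+2 = 10 ballots; Alpha wins 10–7.
Alpha–Sigma: Sigma 13–4.
Kappa vs Sigma: 2+2+2 = 6 for Kappa, 11 for Sigma — Sigma by 11–6.
Every book wins at least one matchup (Tau beats Eta; Eta beats Alpha; Alpha beats Kappa; Kappa beats Eta; Sigma beats Eta), so there is no Condorcet loser.

none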